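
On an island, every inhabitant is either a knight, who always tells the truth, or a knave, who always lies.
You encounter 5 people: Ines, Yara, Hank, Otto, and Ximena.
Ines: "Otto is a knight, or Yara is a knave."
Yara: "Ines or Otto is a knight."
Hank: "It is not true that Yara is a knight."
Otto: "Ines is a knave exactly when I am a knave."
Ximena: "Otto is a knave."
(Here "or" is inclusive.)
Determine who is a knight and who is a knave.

Suppose Ines is a knave. Then Ines's statement "Otto is a knight, or Yara is a knave" would have to be false. Checking the 16 ways to assign the others, none is consistent with every speaker.
(For instance, with Yara=knight, Hank=knave, Otto=knight, Ximena=knave, Ines's claim "Otto is a knight, or Yara is a knave" comes out true where it would need to be false.)
So Ines must be a knight, making "Otto is a knight, or Yara is a knave" true. Taking Ines=knight, Yara=knight, Hank=knave, Otto=knight, Ximena=knave, each remaining statement checks out:
  Yara (knight): "Ines or Otto is a knight" — true. ✓
  Hank (knave): "it is not true that Yara is a knight" — false. ✓
  Otto (knight): "Ines is a knave exactly when I am a knave" — true. ✓
  Ximena (knave): "Otto is a knave" — false. ✓
This is the unique consistent assignment.

Ines is a knight, Yara is a knight, Hank is a knave, Otto is a knight, and Ximena is a knave.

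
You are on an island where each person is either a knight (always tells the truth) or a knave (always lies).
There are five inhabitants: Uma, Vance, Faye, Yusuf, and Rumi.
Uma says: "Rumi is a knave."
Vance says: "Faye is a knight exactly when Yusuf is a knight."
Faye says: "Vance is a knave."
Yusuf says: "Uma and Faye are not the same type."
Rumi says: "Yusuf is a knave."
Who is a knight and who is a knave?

Uma is a knave, Vance is a knight, Faye is a knave, Yusuf is a knave, and Rumi is a knight.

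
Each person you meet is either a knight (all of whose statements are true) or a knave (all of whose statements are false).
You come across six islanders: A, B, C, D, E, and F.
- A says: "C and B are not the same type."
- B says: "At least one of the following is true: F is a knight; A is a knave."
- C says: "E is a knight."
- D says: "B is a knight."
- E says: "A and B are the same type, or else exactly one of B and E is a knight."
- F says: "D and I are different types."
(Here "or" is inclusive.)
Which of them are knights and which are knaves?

A is a knight, B is a knave, C is a knight, D is a knave, E is a knight, and F is a knave.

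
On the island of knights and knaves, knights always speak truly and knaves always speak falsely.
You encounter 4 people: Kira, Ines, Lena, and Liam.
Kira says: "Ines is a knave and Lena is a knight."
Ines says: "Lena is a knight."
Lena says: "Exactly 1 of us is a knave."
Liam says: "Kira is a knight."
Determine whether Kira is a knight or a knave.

Kira is a knave.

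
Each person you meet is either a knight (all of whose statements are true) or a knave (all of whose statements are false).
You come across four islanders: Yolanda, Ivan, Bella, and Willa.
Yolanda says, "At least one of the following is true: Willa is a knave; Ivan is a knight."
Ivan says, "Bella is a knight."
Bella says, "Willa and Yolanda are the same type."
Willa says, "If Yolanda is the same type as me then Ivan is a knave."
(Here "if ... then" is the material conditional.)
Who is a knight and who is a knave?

Yolanda is a knave, Ivan is a knave, Bella is a knave, and Willa is a knight.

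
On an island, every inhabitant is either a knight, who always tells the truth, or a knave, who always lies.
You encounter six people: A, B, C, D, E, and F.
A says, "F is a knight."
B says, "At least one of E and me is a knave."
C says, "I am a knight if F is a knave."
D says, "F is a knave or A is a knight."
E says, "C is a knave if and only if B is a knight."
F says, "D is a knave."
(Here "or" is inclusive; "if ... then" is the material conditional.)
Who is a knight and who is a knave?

A (knave): "F is a knight" — False. ✓
B is a knight; "at least one of E and me is a knave" is True, as required.
C is a knight, and the claim "I am a knight if F is a knave" is indeed True.
D is a knight, so "F is a knave or A is a knight" must be True — and it is.
E is a knave, so "C is a knave if and only if B is a knight" must be False — and it is.
F (knave): "D is a knave" — False. ✓

A is a knave, B is a knight, C is a knight, D is a knight, E is a knave, and F is a knave.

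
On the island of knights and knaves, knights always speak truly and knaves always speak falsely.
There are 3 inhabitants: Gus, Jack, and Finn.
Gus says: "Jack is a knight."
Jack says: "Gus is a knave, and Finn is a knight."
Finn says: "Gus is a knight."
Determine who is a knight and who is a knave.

Gus is a knave, Jack is a knave, and Finn is a knave.

Suppose Gus is a knight. Then Gus's statement "Jack is a knight" would have to be true. Checking the 4 ways to assign the others, none is consistent with every speaker.
(For instance, with Jack=knave, Finn=knave, Gus's claim "Jack is a knight" comes out false where it would need to be true.)
So Gus must be a knave, making "Jack is a knight" false. Taking Gus=knave, Jack=knave, Finn=knave, each remaining statement checks out:
  Jack (knave): "Gus is a knave, and Finn is a knight" — false. ✓
  Finn (knave): "Gus is a knight" — false. ✓
This is the unique consistent assignment.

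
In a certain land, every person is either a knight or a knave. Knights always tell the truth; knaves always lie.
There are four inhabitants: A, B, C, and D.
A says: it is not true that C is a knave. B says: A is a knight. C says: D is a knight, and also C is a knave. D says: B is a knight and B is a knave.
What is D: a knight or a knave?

D is a knave.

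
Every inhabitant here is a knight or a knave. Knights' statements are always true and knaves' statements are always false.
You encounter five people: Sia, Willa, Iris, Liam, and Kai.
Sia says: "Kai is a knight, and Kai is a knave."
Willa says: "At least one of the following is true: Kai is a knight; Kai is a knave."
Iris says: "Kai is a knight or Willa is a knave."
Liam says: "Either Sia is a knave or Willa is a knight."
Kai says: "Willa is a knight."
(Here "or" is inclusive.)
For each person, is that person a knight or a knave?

Knights: Willa, Iris, Liam, and Kai. Knaves: Sia.

Sia is a knave, and the claim "Kai is a knight, and Kai is a knave" is indeed false.
Willa is a knight; "at least one of the following is true: Kai is a knight; Kai is a knave" is true, as required.
Iris is a knight, and the claim "Kai is a knight or Willa is a knave" is indeed true.
As a knight, Liam's statement "either Sia is a knave or Willa is a knight" should be true; it is.
Kai is a knight; "Willa is a knight" is true, as required.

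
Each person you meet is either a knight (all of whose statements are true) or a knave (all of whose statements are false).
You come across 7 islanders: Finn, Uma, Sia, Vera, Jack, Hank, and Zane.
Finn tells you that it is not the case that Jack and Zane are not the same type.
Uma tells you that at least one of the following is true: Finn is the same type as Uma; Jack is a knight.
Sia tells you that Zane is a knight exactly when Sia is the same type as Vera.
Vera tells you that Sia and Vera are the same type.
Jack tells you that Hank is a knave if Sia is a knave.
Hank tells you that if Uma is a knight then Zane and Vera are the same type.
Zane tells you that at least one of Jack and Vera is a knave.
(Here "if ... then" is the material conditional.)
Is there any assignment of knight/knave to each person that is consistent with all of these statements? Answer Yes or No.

No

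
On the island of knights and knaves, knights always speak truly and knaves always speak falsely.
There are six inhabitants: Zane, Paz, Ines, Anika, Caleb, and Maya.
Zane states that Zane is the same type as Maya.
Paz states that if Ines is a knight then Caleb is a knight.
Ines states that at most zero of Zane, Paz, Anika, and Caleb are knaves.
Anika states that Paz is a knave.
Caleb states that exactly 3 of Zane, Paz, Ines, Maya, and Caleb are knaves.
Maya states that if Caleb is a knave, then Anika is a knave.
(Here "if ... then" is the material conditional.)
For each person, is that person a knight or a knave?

Zane is a knight, and the claim "Zane is the same type as Maya" is indeed True.
Paz is a knight; "if Ines is a knight then Caleb is a knight" is True, as required.
Ines (knave): "at most zero of Zane, Paz, Anika, and Caleb are knaves" — false. ✓
Anika (knave): "Paz is a knave" — false. ✓
Caleb is a knave, so "exactly 3 of Zane, Paz, Ines, Maya, and Caleb are knaves" must be false — and it is.
As a knight, Maya's statement "if Caleb is a knave, then Anika is a knave" should be True; it is.

Zane is a knight, Paz is a knight, Ines is a knave, Anika is a knave, Caleb is a knave, and Maya is a knight.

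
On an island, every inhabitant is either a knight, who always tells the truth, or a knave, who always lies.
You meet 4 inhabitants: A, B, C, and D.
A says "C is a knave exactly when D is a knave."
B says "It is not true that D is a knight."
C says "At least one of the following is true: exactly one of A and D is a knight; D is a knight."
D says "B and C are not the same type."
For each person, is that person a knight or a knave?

Suppose A is a knave. Then A's statement "C is a knave exactly when D is a knave" would have to be false. Checking the 8 ways to assign the others, none is consistent with every speaker.
(For instance, with B=knave, C=knight, D=knight, A's claim "C is a knave exactly when D is a knave" comes out true where it would need to be false.)
So A must be a knight, making "C is a knave exactly when D is a knave" true. Taking A=knight, B=knave, C=knight, D=knight, each remaining statement checks out:
  B (knave): "it is not true that D is a knight" — false. ✓
  C (knight): "at least one of the following is true: exactly one of A and D is a knight; D is a knight" — true. ✓
  D (knight): "B and C are not the same type" — true. ✓
This is the unique consistent assignment.

Knights: A, C, and D. Knaves: B.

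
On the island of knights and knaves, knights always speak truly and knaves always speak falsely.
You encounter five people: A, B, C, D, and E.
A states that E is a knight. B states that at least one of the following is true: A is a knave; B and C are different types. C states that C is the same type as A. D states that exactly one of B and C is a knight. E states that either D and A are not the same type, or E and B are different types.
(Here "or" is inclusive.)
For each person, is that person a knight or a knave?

A is a knight, B is a knave, C is a knave, D is a knave, and E is a knight.

As a knight, A's statement "E is a knight" should be true; it is.
B is a knave; "at least one of the following is true: A is a knave; B and C are different types" is false, as required.
As a knave, C's statement "C is the same type as A" should be false; it is.
Since D is a knave, "exactly one of B and C is a knight" needs to be false, which holds.
Since E is a knight, "either D and A are not the same type, or E and B are different types" needs to be true, which holds.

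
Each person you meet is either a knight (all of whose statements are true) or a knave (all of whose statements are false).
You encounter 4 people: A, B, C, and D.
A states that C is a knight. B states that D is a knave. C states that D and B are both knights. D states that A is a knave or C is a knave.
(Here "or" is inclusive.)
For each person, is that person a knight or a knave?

Since A is a knave, "C is a knight" needs to be False, which holds.
B is a knave, so "D is a knave" must be False — and it is.
C is a knave, and the claim "D and B are both knights" is indeed False.
D is a knight, and the claim "A is a knave or C is a knave" is indeed true.

A is a knave, B is a knave, C is a knave, and D is a knight.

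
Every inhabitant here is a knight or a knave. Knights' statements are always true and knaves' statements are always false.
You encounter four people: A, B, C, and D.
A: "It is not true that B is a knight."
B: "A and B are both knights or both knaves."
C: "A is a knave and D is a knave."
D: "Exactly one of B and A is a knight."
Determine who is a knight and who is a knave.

Knights: A and D. Knaves: B and C.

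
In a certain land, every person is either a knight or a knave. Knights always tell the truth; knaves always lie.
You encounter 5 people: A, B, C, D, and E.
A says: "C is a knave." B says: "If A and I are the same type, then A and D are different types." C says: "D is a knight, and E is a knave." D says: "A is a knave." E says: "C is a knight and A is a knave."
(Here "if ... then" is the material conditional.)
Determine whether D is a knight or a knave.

Consistent assignments: {A=knight, B=knight, C=knave, D=knave, E=knave}
In every consistent assignment, D is a knave.

D is a knave.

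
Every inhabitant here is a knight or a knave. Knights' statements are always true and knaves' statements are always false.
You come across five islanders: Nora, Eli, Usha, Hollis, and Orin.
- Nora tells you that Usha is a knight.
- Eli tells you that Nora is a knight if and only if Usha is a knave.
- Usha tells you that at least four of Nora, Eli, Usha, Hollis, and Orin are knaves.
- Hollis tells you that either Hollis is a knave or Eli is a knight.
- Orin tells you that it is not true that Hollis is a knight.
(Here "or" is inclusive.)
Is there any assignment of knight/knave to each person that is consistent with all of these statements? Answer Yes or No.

No

Checking all 32 assignments, each has at least one speaker whose statement's truth value contradicts their type.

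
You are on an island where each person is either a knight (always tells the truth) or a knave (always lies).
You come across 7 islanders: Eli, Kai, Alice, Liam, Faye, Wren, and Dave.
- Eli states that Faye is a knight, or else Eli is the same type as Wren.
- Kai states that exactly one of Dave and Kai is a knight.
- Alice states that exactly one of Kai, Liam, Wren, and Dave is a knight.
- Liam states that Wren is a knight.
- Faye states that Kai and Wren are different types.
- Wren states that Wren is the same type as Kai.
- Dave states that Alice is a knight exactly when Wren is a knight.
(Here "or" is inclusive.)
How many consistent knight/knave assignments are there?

3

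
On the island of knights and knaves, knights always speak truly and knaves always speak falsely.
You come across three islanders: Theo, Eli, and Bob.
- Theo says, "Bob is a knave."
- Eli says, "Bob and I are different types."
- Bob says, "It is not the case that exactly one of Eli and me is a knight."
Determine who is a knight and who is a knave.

Suppose Theo is a knave. Then Theo's statement "Bob is a knave" would have to be false. Checking the 4 ways to assign the others, none is consistent with every speaker.
(For instance, with Eli=knight, Bob=knave, Theo's claim "Bob is a knave" comes out true where it would need to be false.)
So Theo must be a knight, making "Bob is a knave" true. Taking Theo=knight, Eli=knight, Bob=knave, each remaining statement checks out:
  Eli (knight): "Bob and I are different types" — true. ✓
  Bob (knave): "it is not the case that exactly one of Eli and me is a knight" — false. ✓
This is the unique consistent assignment.

Theo is a knight, Eli is a knight, and Bob is a knave.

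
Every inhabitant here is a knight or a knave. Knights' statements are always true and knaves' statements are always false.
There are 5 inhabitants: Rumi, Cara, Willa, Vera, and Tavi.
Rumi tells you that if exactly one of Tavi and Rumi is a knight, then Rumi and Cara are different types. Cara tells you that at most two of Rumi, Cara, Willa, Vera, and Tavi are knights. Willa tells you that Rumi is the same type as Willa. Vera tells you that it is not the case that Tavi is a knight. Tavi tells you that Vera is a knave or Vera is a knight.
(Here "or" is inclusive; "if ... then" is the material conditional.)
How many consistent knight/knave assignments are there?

1

Consistent assignments:
  Rumi=knight, Cara=knave, Willa=knight, Vera=knave, Tavi=knight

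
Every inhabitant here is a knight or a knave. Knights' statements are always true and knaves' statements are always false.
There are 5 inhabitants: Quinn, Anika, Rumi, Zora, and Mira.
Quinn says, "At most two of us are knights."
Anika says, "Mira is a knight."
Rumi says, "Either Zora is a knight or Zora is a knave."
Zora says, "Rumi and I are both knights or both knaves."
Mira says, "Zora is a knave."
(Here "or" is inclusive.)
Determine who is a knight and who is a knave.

Quinn is a knave, Anika is a knight, Rumi is a knight, Zora is a knave, and Mira is a knight.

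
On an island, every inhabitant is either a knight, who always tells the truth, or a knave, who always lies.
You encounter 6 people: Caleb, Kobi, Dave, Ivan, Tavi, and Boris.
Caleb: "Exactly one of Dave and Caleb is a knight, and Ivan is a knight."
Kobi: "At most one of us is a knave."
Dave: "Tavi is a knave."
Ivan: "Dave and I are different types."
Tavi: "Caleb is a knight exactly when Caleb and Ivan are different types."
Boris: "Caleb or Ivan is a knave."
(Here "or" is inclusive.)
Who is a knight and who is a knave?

Knights: Tavi and Boris. Knaves: Caleb, Kobi, Dave, and Ivan.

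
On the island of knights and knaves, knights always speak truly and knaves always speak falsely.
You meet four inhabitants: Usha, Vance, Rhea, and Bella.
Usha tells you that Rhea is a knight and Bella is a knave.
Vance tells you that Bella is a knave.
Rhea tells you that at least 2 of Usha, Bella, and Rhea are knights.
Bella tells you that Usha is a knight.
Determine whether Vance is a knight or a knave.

Vance is a knight.

Consistent assignments: {Usha=knave, Vance=knight, Rhea=knave, Bella=knave}
In every consistent assignment, Vance is a knight.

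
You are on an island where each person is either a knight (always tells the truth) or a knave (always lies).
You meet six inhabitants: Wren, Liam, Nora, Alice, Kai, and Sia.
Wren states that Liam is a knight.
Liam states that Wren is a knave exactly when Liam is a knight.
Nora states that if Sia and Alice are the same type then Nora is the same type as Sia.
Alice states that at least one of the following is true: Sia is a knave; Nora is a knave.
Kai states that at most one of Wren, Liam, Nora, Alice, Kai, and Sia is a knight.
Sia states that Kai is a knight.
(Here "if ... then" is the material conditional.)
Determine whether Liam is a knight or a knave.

Liam is a knave.

Consistent assignments: {Wren=knave, Liam=knave, Nora=knight, Alice=knight, Kai=knave, Sia=knave}
In every consistent assignment, Liam is a knave.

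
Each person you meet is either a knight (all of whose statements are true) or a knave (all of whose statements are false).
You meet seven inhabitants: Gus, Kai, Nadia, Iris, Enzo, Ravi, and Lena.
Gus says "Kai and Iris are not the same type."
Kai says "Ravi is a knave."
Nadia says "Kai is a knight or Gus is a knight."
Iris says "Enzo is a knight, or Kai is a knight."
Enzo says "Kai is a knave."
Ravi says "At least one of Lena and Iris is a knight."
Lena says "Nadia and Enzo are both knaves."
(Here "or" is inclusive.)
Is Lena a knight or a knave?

Lena is a knave.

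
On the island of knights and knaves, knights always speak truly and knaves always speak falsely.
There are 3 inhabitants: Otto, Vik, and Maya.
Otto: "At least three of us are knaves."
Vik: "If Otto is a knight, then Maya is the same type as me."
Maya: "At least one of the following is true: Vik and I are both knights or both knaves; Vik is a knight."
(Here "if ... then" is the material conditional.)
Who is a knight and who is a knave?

Suppose Otto is a knight. Then Otto's statement "at least three of us are knaves" would have to be true. Checking the 4 ways to assign the others, none is consistent with every speaker.
(For instance, with Vik=knight, Maya=knight, Otto's claim "at least three of us are knaves" comes out false where it would need to be true.)
So Otto must be a knave, making "at least three of us are knaves" false. Taking Otto=knave, Vik=knight, Maya=knight, each remaining statement checks out:
  Vik (knight): "if Otto is a knight, then Maya is the same type as me" — true. ✓
  Maya (knight): "at least one of the following is true: Vik and I are both knights or both knaves; Vik is a knight" — true. ✓
This is the unique consistent assignment.

Otto is a knave, Vik is a knight, and Maya is a knight.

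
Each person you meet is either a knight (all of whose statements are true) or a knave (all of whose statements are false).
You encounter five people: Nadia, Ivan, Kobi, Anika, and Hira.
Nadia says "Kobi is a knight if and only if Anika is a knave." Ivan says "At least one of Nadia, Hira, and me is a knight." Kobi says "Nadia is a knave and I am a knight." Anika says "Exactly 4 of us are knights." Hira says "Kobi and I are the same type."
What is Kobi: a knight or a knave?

Kobi is a knight.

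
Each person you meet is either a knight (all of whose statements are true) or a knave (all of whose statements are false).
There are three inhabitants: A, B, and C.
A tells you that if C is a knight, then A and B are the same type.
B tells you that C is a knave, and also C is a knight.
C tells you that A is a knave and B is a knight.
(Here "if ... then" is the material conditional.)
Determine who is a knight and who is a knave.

A is a knight, B is a knave, and C is a knave.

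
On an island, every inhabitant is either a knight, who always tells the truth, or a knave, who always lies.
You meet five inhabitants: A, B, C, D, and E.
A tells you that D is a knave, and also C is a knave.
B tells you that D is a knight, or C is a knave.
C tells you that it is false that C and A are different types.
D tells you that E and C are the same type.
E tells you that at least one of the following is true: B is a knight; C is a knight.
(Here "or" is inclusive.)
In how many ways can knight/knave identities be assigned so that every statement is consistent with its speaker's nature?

1

Consistent assignments:
  A=knight, B=knight, C=knave, D=knave, E=knight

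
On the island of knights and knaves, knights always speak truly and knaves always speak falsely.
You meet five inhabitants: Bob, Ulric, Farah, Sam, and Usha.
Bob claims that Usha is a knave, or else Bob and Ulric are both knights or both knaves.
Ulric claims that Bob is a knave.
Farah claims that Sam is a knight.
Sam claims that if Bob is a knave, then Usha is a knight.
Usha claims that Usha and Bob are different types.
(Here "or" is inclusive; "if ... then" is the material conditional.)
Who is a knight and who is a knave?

Bob is a knave, Ulric is a knight, Farah is a knight, Sam is a knight, and Usha is a knight.

Suppose Bob is a knight. Then Bob's statement "Usha is a knave, or else Bob and Ulric are both knights or both knaves" would have to be true. Checking the 16 ways to assign the others, none is consistent with every speaker.
(For instance, with Ulric=knight, Farah=knight, Sam=knight, Usha=knight, Ulric's claim "Bob is a knave" comes out false where it would need to be true.)
So Bob must be a knave, making "Usha is a knave, or else Bob and Ulric are both knights or both knaves" false. Taking Bob=knave, Ulric=knight, Farah=knight, Sam=knight, Usha=knight, each remaining statement checks out:
  Ulric (knight): "Bob is a knave" — true. ✓
  Farah (knight): "Sam is a knight" — true. ✓
  Sam (knight): "if Bob is a knave, then Usha is a knight" — true. ✓
  Usha (knight): "Usha and Bob are different types" — true. ✓
This is the unique consistent assignment.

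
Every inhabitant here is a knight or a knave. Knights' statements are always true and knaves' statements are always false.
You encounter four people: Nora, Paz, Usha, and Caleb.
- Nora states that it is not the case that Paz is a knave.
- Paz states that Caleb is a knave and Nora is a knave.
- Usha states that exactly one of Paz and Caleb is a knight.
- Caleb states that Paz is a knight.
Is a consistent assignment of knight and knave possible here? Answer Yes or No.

No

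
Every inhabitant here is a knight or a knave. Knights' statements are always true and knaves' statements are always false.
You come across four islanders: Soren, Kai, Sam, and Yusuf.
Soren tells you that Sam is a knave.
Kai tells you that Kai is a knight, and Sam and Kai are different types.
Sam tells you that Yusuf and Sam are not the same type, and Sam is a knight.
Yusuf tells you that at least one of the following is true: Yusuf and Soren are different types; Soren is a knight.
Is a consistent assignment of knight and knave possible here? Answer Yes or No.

One consistent assignment: Soren=knight, Kai=knight, Sam=knave, Yusuf=knight.

Yes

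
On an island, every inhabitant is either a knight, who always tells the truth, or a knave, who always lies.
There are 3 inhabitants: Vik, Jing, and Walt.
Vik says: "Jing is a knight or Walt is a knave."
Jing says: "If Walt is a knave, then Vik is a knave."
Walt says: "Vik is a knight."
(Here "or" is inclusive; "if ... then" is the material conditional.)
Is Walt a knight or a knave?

Consistent assignments: {Vik=knight, Jing=knight, Walt=knight}
In every consistent assignment, Walt is a knight.

Walt is a knight.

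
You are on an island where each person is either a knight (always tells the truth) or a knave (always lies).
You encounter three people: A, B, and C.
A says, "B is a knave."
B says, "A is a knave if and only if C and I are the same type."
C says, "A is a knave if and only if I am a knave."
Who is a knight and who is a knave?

A is a knight, B is a knave, and C is a knave.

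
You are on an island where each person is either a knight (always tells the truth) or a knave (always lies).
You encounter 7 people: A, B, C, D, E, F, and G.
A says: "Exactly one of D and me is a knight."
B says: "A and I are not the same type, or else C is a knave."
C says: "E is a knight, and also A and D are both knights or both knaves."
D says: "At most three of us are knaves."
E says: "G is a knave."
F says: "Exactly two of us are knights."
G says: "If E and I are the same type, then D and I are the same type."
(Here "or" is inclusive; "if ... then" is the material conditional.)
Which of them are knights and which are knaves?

Knights: A, B, and G. Knaves: C, D, E, and F.

A (knight): "exactly one of D and me is a knight" — True. ✓
Since B is a knight, "A and I are not the same type, or else C is a knave" needs to be True, which holds.
C (knave): "E is a knight, and also A and D are both knights or both knaves" — False. ✓
D is a knave, so "at most three of us are knaves" must be False — and it is.
As a knave, E's statement "G is a knave" should be False; it is.
F is a knave, so "exactly two of us are knights" must be False — and it is.
G (knight): "if E and I are the same type, then D and I are the same type" — True. ✓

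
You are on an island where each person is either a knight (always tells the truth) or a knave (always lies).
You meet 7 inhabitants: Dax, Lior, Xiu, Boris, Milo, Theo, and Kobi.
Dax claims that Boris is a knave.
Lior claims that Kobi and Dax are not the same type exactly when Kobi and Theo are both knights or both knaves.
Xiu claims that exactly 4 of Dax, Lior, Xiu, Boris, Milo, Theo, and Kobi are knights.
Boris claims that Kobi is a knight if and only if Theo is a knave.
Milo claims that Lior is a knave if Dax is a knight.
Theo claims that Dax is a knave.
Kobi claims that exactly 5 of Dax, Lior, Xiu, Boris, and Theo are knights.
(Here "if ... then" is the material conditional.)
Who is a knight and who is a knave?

Dax is a knight, Lior is a knight, Xiu is a knave, Boris is a knave, Milo is a knave, Theo is a knave, and Kobi is a knave.

Since Dax is a knight, "Boris is a knave" needs to be True, which holds.
Lior (knight): "Kobi and Dax are not the same type exactly when Kobi and Theo are both knights or both knaves" — True. ✓
Xiu is a knave, so "exactly 4 of Dax, Lior, Xiu, Boris, Milo, Theo, and Kobi are knights" must be false — and it is.
Since Boris is a knave, "Kobi is a knight if and only if Theo is a knave" needs to be false, which holds.
Milo is a knave, and the claim "Lior is a knave if Dax is a knight" is indeed false.
Theo (knave): "Dax is a knave" — false. ✓
Kobi (knave): "exactly 5 of Dax, Lior, Xiu, Boris, and Theo are knights" — false. ✓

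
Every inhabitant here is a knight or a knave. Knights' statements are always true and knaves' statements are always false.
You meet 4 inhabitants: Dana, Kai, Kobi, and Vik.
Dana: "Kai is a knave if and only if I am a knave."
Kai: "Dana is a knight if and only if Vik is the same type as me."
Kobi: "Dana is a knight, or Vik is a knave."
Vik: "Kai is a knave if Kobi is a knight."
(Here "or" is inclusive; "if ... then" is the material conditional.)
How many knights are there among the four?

The unique consistent assignment is Dana=knave, Kai=knight, Kobi=knight, Vik=knave.
That has 2 knights.

2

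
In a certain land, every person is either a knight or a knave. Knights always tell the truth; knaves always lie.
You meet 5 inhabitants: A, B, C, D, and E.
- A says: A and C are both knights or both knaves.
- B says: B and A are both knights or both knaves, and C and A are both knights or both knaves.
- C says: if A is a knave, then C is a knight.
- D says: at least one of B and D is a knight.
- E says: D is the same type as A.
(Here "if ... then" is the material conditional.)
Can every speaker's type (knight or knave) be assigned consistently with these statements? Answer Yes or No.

Yes

One consistent assignment: A=knight, B=knight, C=knight, D=knight, E=knight.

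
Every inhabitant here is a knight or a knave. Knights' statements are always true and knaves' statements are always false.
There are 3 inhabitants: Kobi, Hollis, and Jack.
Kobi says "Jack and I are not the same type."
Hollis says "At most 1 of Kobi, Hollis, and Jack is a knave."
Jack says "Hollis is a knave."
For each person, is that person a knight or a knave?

Kobi is a knight, Hollis is a knight, and Jack is a knave.

Suppose Kobi is a knave. Then Kobi's statement "Jack and I are not the same type" would have to be false. Checking the 4 ways to assign the others, none is consistent with every speaker.
(For instance, with Hollis=knight, Jack=knave, Hollis's claim "at most 1 of Kobi, Hollis, and Jack is a knave" comes out false where it would need to be true.)
So Kobi must be a knight, making "Jack and I are not the same type" true. Taking Kobi=knight, Hollis=knight, Jack=knave, each remaining statement checks out:
  Hollis (knight): "at most 1 of Kobi, Hollis, and Jack is a knave" — true. ✓
  Jack (knave): "Hollis is a knave" — false. ✓
This is the unique consistent assignment.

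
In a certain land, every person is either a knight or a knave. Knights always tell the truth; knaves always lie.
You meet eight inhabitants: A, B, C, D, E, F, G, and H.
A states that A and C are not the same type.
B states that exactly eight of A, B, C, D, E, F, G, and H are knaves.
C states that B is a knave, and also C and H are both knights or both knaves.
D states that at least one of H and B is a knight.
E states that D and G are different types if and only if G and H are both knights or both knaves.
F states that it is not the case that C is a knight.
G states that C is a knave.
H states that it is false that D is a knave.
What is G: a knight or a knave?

G is a knight.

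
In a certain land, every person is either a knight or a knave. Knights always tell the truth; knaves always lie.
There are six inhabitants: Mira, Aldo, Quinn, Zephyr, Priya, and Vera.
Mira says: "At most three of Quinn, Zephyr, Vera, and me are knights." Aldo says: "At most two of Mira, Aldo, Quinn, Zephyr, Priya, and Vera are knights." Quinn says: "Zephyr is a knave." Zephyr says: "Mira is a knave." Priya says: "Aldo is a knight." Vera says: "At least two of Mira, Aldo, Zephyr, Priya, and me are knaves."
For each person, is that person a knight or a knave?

Mira (knight): "at most three of Quinn, Zephyr, Vera, and me are knights" — true. ✓
Since Aldo is a knave, "at most two of Mira, Aldo, Quinn, Zephyr, Priya, and Vera are knights" needs to be False, which holds.
Quinn is a knight; "Zephyr is a knave" is true, as required.
Zephyr is a knave, so "Mira is a knave" must be False — and it is.
Since Priya is a knave, "Aldo is a knight" needs to be False, which holds.
Since Vera is a knight, "at least two of Mira, Aldo, Zephyr, Priya, and me are knaves" needs to be true, which holds.

Mira is a knight, Aldo is a knave, Quinn is a knight, Zephyr is a knave, Priya is a knave, and Vera is a knight.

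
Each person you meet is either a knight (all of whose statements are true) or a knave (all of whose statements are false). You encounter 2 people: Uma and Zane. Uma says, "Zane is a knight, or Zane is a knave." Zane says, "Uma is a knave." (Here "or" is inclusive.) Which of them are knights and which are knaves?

Uma is a knight and Zane is a knave.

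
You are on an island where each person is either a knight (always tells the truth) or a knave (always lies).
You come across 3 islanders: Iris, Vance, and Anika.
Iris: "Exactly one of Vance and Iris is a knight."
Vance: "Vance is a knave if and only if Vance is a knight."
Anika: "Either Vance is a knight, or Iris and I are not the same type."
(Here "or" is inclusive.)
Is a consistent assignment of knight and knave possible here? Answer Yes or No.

Yes

One consistent assignment: Iris=knave, Vance=knave, Anika=knight.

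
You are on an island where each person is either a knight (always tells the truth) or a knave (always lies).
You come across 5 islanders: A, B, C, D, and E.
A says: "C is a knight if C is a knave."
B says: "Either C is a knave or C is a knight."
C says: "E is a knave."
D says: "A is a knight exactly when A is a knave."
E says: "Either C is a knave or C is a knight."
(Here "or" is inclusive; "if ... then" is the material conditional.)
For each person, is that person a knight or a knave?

A (knave): "C is a knight if C is a knave" — False. ✓
B (knight): "either C is a knave or C is a knight" — true. ✓
C is a knave, and the claim "E is a knave" is indeed False.
D is a knave, and the claim "A is a knight exactly when A is a knave" is indeed False.
E is a knight; "either C is a knave or C is a knight" is true, as required.

Knights: B and E. Knaves: A, C, and D.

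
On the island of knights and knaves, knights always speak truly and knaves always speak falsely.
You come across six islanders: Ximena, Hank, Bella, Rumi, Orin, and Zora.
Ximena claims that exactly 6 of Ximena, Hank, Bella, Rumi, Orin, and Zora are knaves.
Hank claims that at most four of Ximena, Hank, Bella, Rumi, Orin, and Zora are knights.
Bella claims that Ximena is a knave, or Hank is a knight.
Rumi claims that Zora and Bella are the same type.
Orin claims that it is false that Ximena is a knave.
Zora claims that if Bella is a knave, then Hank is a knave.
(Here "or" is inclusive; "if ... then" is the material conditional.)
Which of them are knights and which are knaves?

Knights: Hank, Bella, Rumi, and Zora. Knaves: Ximena and Orin.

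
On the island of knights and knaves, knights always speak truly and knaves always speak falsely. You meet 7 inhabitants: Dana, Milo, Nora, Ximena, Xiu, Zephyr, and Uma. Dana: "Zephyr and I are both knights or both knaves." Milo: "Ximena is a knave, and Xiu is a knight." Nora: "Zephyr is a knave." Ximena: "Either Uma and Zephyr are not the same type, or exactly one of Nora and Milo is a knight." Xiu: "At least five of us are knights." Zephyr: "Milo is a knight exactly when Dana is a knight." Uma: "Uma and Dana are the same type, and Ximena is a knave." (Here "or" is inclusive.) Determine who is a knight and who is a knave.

Dana is a knave, Milo is a knave, Nora is a knave, Ximena is a knight, Xiu is a knave, Zephyr is a knight, and Uma is a knave.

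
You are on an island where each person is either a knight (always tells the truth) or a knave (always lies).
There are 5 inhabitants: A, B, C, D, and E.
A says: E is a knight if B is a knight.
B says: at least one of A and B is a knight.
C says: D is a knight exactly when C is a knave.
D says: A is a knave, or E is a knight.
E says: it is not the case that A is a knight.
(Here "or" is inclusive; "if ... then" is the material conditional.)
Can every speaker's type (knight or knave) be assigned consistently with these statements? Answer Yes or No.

No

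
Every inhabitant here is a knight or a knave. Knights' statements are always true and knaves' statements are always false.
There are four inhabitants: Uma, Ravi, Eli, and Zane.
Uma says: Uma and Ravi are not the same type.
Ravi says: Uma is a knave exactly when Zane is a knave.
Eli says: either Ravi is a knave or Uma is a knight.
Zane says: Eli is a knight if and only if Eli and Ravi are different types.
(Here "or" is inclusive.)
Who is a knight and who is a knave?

Uma is a knave, Ravi is a knave, Eli is a knight, and Zane is a knight.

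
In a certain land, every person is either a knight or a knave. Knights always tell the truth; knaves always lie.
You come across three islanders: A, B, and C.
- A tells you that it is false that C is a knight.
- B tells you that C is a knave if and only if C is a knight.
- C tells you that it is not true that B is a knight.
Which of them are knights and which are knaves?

A is a knave, B is a knave, and C is a knight.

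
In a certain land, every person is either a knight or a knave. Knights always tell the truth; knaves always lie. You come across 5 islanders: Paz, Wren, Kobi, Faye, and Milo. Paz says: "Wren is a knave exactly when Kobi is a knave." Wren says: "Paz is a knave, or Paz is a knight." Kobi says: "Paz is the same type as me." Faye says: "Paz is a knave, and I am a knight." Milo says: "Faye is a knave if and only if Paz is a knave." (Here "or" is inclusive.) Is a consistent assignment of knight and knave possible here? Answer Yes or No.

One consistent assignment: Paz=knight, Wren=knight, Kobi=knight, Faye=knave, Milo=knave.

Yes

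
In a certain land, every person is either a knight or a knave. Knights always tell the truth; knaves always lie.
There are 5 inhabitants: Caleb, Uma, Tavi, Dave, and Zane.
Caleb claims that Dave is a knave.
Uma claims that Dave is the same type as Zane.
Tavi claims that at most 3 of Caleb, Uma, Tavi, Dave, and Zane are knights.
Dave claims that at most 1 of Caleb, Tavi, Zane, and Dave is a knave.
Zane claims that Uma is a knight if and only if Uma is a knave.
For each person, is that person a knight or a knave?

Since Caleb is a knight, "Dave is a knave" needs to be True, which holds.
As a knight, Uma's statement "Dave is the same type as Zane" should be True; it is.
Tavi is a knight, so "at most 3 of Caleb, Uma, Tavi, Dave, and Zane are knights" must be True — and it is.
Dave is a knave, and the claim "at most 1 of Caleb, Tavi, Zane, and Dave is a knave" is indeed False.
Zane (knave): "Uma is a knight if and only if Uma is a knave" — False. ✓

Caleb is a knight, Uma is a knight, Tavi is a knight, Dave is a knave, and Zane is a knave.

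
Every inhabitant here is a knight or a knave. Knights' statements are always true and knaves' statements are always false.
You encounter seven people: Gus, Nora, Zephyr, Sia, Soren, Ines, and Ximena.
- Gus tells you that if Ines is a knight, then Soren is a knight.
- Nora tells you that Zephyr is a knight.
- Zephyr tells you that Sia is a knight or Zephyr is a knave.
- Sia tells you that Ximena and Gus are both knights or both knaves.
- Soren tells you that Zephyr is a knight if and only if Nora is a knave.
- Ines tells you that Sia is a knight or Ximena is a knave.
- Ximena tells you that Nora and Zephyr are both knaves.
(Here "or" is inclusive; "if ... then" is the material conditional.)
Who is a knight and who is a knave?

Gus is a knave, so "if Ines is a knight, then Soren is a knight" must be false — and it is.
Nora is a knight, so "Zephyr is a knight" must be true — and it is.
Zephyr is a knight, and the claim "Sia is a knight or Zephyr is a knave" is indeed true.
Sia (knight): "Ximena and Gus are both knights or both knaves" — true. ✓
Soren is a knave; "Zephyr is a knight if and only if Nora is a knave" is false, as required.
Ines (knight): "Sia is a knight or Ximena is a knave" — true. ✓
As a knave, Ximena's statement "Nora and Zephyr are both knaves" should be false; it is.

Gus is a knave, Nora is a knight, Zephyr is a knight, Sia is a knight, Soren is a knave, Ines is a knight, and Ximena is a knave.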